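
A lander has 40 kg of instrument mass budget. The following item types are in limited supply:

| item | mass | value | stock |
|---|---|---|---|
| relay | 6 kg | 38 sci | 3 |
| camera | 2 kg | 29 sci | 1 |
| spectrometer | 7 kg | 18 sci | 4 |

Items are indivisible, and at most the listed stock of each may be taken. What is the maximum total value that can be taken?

Best selections within mass 40 and stock limits:
- 3×relay + 1×camera + 2×spectrometer: mass 34, value 179
- 3×relay + 3×spectrometer: mass 39, value 168
Best: 179 sci.

179 sci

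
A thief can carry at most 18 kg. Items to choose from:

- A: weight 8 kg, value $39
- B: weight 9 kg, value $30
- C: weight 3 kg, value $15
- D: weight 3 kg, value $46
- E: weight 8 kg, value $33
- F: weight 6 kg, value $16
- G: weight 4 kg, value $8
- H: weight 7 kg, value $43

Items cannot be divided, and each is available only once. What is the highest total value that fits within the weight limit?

$128

Check high-value combinations within 18 kg:
- A+D+H: weight 8+3+7=18, value 39+46+43=128
- D+E+H: weight 3+8+7=18, value 46+33+43=122
- C+D+G+H: weight 3+3+4+7=17, value 15+46+8+43=112
Best: $128.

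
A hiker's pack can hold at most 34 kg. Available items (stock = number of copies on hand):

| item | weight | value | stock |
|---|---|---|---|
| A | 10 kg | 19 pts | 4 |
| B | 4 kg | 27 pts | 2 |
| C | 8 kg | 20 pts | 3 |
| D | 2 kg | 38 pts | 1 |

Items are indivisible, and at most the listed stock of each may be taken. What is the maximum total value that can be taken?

Top feasible selections:
- 2×B + 3×C + 1×D: weight 34, value 152
- 2×B + 2×C + 1×D: weight 26, value 132
- 1×A + 2×B + 1×C + 1×D: weight 28, value 131
- 2×A + 2×B + 1×D: weight 30, value 130
Best: 152 pts.

152 pts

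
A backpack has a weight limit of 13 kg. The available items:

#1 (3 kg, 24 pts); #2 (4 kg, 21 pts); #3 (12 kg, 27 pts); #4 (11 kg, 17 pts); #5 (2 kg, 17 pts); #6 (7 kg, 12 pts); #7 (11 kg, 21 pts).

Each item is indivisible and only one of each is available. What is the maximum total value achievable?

62 pts

Check high-value combinations within 13 kg:
- #1+#2+#5: weight 3+4+2=9, value 24+21+17=62
- #1+#5+#6: weight 3+2+7=12, value 24+17+12=53
- #2+#5+#6: weight 4+2+7=13, value 21+17+12=50
- #1+#2: weight 3+4=7, value 24+21=45
- #1+#5: weight 3+2=5, value 24+17=41
Best: 62 pts.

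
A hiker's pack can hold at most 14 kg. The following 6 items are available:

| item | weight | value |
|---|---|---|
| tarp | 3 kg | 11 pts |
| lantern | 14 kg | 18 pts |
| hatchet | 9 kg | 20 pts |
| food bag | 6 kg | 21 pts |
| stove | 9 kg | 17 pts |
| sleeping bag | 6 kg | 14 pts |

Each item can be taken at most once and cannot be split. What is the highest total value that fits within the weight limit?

35 pts

This is a 0/1 knapsack; check combinations near the capacity.
- food bag+sleeping bag: weight 6+6=12, value 21+14=35
- tarp+food bag: weight 3+6=9, value 11+21=32
- tarp+hatchet: weight 3+9=12, value 11+20=31
Best: 35 pts.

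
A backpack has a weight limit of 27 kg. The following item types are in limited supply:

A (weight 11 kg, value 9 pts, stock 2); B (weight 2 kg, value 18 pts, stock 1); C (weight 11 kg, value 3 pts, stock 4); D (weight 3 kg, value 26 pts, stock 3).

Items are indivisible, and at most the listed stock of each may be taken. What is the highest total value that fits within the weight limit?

Top feasible selections:
- 1×A + 1×B + 3×D: weight 22, value 105
- 1×B + 1×C + 3×D: weight 22, value 99
- 1×B + 3×D: weight 11, value 96
- 1×A + 3×D: weight 20, value 87
Best: 105 pts.

105 pts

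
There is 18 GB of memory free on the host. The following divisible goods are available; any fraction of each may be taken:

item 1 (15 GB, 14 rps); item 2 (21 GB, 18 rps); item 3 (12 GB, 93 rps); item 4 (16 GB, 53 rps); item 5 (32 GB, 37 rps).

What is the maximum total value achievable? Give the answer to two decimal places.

Take in order of value per unit:
- item 3 (93/12 per unit): all 12 → value 93, running total 93.00
- item 4 (53/16 per unit): 6 of 16 → value 6×53/16 = 19.8750, running total 112.88
Total 112.88.

112.88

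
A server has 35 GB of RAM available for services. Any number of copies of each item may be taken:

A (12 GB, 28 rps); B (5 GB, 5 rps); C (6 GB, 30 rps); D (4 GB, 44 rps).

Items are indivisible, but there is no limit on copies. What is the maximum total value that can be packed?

Best value-per-unit is D at 44/4, and filling with it alone uses memory 8×4=32. No mix of the others beats 8×44 = 352.

352 rps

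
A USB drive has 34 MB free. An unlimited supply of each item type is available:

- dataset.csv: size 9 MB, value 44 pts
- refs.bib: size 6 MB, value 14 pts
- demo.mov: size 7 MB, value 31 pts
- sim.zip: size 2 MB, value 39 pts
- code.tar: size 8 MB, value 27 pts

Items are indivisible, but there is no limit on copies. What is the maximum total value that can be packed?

Best value-per-unit is sim.zip at 39/2, and filling with it alone uses size 17×2=34. No mix of the others beats 17×39 = 663.

663 pts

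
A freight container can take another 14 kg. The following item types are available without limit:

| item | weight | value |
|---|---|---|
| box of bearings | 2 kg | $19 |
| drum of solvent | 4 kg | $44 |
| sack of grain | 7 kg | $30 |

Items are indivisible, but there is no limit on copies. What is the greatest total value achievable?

Best value-per-unit is drum of solvent at 44/4; filling with it alone gives 3×44 = 132.
Optimal mix: 1×box of bearings + 3×drum of solvent → weight 14, value 151.

$151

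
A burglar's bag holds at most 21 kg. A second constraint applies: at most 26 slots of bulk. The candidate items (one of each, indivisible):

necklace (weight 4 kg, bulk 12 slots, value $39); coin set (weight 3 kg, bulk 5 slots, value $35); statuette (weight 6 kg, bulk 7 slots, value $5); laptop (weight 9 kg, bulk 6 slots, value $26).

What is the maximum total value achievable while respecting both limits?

Feasible sets respecting both limits:
- necklace+coin set+laptop: weight 16, bulk 23, value 100
- necklace+coin set+statuette: weight 13, bulk 24, value 79
- necklace+coin set: weight 7, bulk 17, value 74
- necklace+statuette+laptop: weight 19, bulk 25, value 70
Best: $100.

$100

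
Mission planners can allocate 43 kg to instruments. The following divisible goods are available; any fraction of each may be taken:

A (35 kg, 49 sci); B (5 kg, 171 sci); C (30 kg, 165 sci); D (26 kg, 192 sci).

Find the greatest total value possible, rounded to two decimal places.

Take in order of value per unit:
- B (171/5 per unit): all 5 → value 171, running total 171.00
- D (192/26 per unit): all 26 → value 192, running total 363.00
- C (165/30 per unit): 12 of 30 → value 12×165/30 = 66.0000, running total 429.00
Total 429.00.

429.00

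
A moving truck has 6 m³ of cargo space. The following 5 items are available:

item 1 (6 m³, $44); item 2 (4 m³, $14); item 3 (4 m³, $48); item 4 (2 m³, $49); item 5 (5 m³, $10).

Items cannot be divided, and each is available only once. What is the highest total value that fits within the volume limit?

Check high-value combinations within 6 m³:
- item 3+item 4: volume 4+2=6, value 48+49=97
- item 2+item 4: volume 4+2=6, value 14+49=63
- item 4: volume 2, value 49
- item 3: volume 4, value 48
- item 1: volume 6, value 44
Best: $97.

$97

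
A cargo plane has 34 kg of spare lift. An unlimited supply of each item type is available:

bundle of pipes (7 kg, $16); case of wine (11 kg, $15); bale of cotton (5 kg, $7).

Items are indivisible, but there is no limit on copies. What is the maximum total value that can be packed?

$71

Best value-per-unit is bundle of pipes at 16/7; filling with it alone gives 4×16 = 64.
Optimal mix: 4×bundle of pipes + 1×bale of cotton → weight 33, value 71.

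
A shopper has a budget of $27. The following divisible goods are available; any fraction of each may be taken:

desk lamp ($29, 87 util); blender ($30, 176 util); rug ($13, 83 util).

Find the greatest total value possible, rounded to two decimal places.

Take in order of value per unit:
- rug (83/13 per unit): all 13 → value 83, running total 83.00
- blender (176/30 per unit): 14 of 30 → value 14×176/30 = 82.1333, running total 165.13
Total 165.13.

165.13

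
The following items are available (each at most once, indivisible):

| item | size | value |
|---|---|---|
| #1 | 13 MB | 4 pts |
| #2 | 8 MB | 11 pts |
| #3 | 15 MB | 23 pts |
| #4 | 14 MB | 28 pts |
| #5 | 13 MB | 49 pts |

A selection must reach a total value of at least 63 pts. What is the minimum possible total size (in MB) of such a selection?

27

Subsets with value ≥ 63, sorted by total size:
- #4+#5: size 27, value 77
- #3+#5: size 28, value 72
Minimum size: 27 MB.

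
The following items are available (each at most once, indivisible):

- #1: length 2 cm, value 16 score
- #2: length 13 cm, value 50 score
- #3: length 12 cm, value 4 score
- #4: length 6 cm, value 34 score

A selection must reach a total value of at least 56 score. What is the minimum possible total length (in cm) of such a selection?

15

Subsets with value ≥ 56, sorted by total length:
- #1+#2: length 15, value 66
- #2+#4: length 19, value 84
Minimum length: 15 cm.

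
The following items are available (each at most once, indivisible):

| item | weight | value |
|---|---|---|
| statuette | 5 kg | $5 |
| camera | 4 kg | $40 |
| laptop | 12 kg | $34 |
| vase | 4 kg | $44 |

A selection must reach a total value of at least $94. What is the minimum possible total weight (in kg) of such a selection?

20

Subsets with value ≥ 94, sorted by total weight:
- camera+laptop+vase: weight 20, value 118
- statuette+camera+laptop+vase: weight 25, value 123
Minimum weight: 20 kg.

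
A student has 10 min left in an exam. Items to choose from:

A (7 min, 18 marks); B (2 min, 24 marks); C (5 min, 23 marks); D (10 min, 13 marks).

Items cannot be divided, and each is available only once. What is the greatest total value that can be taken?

47 marks

Check high-value combinations within 10 min:
- B+C: time 2+5=7, value 24+23=47
- A+B: time 7+2=9, value 18+24=42
- B: time 2, value 24
- C: time 5, value 23
Best: 47 marks.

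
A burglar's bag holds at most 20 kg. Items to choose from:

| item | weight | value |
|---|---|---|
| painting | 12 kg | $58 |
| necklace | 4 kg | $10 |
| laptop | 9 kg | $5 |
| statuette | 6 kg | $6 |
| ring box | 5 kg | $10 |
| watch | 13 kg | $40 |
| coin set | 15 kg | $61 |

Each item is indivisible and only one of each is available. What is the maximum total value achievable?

$71

Check high-value combinations within 20 kg:
- necklace+coin set: weight 4+15=19, value 10+61=71
- ring box+coin set: weight 5+15=20, value 10+61=71
- painting+necklace: weight 12+4=16, value 58+10=68
Best: $71.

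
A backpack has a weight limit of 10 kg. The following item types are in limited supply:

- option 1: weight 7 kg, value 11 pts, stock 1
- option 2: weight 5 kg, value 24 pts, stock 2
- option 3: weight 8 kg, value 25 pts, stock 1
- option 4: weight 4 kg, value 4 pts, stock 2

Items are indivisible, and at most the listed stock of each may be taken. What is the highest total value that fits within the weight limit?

48 pts

Top feasible selections:
- 2×option 2: weight 10, value 48
- 1×option 2 + 1×option 4: weight 9, value 28
Best: 48 pts.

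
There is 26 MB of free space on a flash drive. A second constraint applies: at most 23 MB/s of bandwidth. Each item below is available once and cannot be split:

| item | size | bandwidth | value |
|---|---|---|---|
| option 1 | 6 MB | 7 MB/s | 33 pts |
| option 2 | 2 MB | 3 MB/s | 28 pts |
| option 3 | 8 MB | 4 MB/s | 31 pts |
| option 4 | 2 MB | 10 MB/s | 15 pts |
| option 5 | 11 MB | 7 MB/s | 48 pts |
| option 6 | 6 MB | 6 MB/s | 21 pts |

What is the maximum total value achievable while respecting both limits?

130 pts

Feasible sets respecting both limits:
- option 1+option 2+option 5+option 6: size 25, bandwidth 23, value 130
- option 1+option 2+option 3+option 6: size 22, bandwidth 20, value 113
- option 1+option 3+option 5: size 25, bandwidth 18, value 112
- option 1+option 2+option 5: size 19, bandwidth 17, value 109
Best: 130 pts.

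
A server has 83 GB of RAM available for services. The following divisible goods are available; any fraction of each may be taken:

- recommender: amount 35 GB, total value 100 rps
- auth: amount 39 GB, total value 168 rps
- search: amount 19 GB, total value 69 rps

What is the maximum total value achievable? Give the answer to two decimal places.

308.43

Take in order of value per unit:
- auth (168/39 per unit): all 39 → value 168, running total 168.00
- search (69/19 per unit): all 19 → value 69, running total 237.00
- recommender (100/35 per unit): 25 of 35 → value 25×100/35 = 71.4286, running total 308.43
Total 308.43.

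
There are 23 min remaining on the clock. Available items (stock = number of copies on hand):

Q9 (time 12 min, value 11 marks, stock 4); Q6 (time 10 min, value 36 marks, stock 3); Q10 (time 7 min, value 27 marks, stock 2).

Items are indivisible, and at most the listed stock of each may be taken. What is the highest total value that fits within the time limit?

Best selections within time 23 and stock limits:
- 2×Q6: time 20, value 72
- 1×Q6 + 1×Q10: time 17, value 63
- 2×Q10: time 14, value 54
Best: 72 marks.

72 marks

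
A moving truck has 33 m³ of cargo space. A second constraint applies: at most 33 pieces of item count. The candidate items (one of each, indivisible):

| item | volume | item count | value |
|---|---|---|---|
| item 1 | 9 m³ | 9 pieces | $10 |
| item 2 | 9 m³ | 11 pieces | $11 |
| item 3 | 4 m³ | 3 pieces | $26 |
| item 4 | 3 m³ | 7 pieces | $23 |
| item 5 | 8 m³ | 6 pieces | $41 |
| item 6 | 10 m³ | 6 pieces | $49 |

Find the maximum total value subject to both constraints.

Feasible sets respecting both limits:
- item 3+item 4+item 5+item 6: volume 25, item count 22, value 139
- item 2+item 3+item 5+item 6: volume 31, item count 26, value 127
- item 1+item 3+item 5+item 6: volume 31, item count 24, value 126
- item 2+item 4+item 5+item 6: volume 30, item count 30, value 124
Best: $139.

$139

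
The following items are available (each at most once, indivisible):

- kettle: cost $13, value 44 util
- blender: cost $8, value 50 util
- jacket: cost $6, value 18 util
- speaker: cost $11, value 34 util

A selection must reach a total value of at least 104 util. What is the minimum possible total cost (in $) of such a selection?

Subsets with value ≥ 104, sorted by total cost:
- kettle+blender+jacket: cost 27, value 112
- kettle+blender+speaker: cost 32, value 128
- kettle+blender+jacket+speaker: cost 38, value 146
Minimum cost: 27 $.

27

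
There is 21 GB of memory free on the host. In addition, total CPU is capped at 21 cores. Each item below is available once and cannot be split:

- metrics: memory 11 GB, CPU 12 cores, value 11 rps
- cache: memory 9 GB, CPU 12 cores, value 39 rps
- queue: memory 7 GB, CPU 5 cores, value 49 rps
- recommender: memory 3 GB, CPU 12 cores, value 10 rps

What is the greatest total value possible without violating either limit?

Feasible sets respecting both limits:
- cache+queue: memory 16, CPU 17, value 88
- metrics+queue: memory 18, CPU 17, value 60
- queue+recommender: memory 10, CPU 17, value 59
Best: 88 rps.

88 rps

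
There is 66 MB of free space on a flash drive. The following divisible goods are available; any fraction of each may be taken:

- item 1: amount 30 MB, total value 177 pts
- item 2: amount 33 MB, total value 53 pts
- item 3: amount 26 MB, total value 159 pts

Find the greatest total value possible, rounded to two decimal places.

Take in order of value per unit:
- item 3 (159/26 per unit): all 26 → value 159, running total 159.00
- item 1 (177/30 per unit): all 30 → value 177, running total 336.00
- item 2 (53/33 per unit): 10 of 33 → value 10×53/33 = 16.0606, running total 352.06
Total 352.06.

352.06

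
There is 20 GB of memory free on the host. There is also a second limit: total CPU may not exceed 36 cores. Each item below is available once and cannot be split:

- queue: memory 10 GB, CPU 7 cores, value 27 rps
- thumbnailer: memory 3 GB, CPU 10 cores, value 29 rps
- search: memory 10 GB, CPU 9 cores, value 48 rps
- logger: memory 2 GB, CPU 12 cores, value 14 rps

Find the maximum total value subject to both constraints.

91 rps

Feasible sets respecting both limits:
- thumbnailer+search+logger: memory 15, CPU 31, value 91
- thumbnailer+search: memory 13, CPU 19, value 77
- queue+search: memory 20, CPU 16, value 75
- queue+thumbnailer+logger: memory 15, CPU 29, value 70
Best: 91 rps.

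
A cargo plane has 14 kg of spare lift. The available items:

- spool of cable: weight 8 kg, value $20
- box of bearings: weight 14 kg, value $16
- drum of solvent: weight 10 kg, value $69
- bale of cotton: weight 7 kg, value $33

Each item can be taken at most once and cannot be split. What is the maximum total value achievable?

$69

Check high-value combinations within 14 kg:
- drum of solvent: weight 10, value 69
- bale of cotton: weight 7, value 33
- spool of cable: weight 8, value 20
- box of bearings: weight 14, value 16
Best: $69.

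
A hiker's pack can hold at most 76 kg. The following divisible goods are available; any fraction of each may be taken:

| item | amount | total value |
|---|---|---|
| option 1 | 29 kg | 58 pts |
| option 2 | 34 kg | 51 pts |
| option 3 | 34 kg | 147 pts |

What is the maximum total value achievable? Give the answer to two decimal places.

Take in order of value per unit:
- option 3 (147/34 per unit): all 34 → value 147, running total 147.00
- option 1 (58/29 per unit): all 29 → value 58, running total 205.00
- option 2 (51/34 per unit): 13 of 34 → value 13×51/34 = 19.5000, running total 224.50
Total 224.50.

224.50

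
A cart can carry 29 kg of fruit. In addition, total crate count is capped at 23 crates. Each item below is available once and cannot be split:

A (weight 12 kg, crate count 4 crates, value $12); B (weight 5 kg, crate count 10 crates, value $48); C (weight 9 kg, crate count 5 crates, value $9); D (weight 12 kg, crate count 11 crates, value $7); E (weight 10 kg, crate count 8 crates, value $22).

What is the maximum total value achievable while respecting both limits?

$82

Feasible sets respecting both limits:
- A+B+E: weight 27, crate count 22, value 82
- B+C+E: weight 24, crate count 23, value 79
- B+E: weight 15, crate count 18, value 70
Best: $82.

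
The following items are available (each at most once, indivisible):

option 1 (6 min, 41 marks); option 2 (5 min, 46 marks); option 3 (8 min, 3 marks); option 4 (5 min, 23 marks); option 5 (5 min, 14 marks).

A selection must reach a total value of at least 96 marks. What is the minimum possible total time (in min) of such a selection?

16

Subsets with value ≥ 96, sorted by total time:
- option 1+option 2+option 4: time 16, value 110
- option 1+option 2+option 5: time 16, value 101
- option 1+option 2+option 4+option 5: time 21, value 124
Minimum time: 16 min.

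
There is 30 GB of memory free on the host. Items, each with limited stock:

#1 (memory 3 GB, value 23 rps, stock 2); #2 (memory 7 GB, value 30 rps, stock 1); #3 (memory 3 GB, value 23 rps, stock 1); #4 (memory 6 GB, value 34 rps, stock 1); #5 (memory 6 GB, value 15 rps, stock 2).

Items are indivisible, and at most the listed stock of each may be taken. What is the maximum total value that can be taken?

Best selections within memory 30 and stock limits:
- 2×#1 + 1×#2 + 1×#3 + 1×#4 + 1×#5: memory 28, value 148
- 2×#1 + 1×#2 + 1×#3 + 1×#4: memory 22, value 133
- 2×#1 + 1×#3 + 1×#4 + 2×#5: memory 27, value 133
- 2×#1 + 1×#2 + 1×#3 + 2×#5: memory 28, value 129
Best: 148 rps.

148 rps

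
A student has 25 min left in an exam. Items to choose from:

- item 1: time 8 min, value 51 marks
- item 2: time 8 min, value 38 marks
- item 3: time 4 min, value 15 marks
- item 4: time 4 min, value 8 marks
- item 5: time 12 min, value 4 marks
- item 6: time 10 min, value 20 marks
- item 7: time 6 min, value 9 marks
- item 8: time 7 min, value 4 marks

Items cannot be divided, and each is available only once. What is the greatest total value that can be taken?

112 marks

Check high-value combinations within 25 min:
- item 1+item 2+item 3+item 4: time 8+8+4+4=24, value 51+38+15+8=112
- item 1+item 2+item 3: time 8+8+4=20, value 51+38+15=104
- item 1+item 2+item 7: time 8+8+6=22, value 51+38+9=98
- item 1+item 2+item 4: time 8+8+4=20, value 51+38+8=97
Best: 112 marks.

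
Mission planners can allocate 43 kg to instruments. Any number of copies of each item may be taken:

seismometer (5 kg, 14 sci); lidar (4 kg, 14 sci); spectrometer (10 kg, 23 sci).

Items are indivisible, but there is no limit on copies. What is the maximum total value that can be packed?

140 sci

Best value-per-unit is lidar at 14/4; filling with it alone gives 10×14 = 140.
Optimal mix: 3×seismometer + 7×lidar → mass 43, value 140.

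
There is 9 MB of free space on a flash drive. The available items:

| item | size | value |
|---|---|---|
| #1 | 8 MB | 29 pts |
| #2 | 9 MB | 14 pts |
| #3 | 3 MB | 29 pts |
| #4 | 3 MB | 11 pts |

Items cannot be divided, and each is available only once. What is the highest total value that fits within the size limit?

This is a 0/1 knapsack; check combinations near the capacity.
- #3+#4: size 3+3=6, value 29+11=40
- #3: size 3, value 29
- #1: size 8, value 29
- #2: size 9, value 14
- #4: size 3, value 11
Best: 40 pts.

40 pts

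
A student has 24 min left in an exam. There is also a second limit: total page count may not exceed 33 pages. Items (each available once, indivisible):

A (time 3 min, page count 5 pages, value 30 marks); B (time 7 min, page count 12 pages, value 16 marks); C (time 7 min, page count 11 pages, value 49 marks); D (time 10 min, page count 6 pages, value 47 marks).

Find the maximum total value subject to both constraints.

126 marks

Feasible sets respecting both limits:
- A+C+D: time 20, page count 22, value 126
- B+C+D: time 24, page count 29, value 112
- C+D: time 17, page count 17, value 96
Best: 126 marks.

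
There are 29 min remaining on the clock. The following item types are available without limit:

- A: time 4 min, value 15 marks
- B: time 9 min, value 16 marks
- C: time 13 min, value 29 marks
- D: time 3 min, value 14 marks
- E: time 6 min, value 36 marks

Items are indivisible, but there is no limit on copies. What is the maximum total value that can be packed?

159 marks

Best value-per-unit is E at 36/6; filling with it alone gives 4×36 = 144.
Optimal mix: 1×A + 4×E → time 28, value 159.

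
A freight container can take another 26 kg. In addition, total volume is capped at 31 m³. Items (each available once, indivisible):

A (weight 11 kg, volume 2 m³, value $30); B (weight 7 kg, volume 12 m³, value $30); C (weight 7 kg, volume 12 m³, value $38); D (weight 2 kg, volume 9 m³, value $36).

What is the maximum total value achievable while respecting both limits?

Feasible sets respecting both limits:
- A+C+D: weight 20, volume 23, value 104
- A+B+C: weight 25, volume 26, value 98
- A+B+D: weight 20, volume 23, value 96
Best: $104.

$104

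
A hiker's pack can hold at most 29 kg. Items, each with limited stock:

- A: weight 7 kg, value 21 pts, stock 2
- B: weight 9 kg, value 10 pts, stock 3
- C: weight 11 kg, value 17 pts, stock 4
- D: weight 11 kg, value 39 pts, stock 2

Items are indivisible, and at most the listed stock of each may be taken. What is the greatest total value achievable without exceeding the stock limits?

99 pts

Top feasible selections:
- 1×A + 2×D: weight 29, value 99
- 2×A + 1×D: weight 25, value 81
- 2×D: weight 22, value 78
- 1×A + 1×C + 1×D: weight 29, value 77
Best: 99 pts.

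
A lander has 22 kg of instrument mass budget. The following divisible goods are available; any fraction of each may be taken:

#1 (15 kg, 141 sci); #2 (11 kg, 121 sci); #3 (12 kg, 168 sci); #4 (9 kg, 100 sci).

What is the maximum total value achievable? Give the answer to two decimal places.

279.00

Take in order of value per unit:
- #3 (168/12 per unit): all 12 → value 168, running total 168.00
- #4 (100/9 per unit): all 9 → value 100, running total 268.00
- #2 (121/11 per unit): 1 of 11 → value 1×121/11 = 11.0000, running total 279.00
Total 279.00.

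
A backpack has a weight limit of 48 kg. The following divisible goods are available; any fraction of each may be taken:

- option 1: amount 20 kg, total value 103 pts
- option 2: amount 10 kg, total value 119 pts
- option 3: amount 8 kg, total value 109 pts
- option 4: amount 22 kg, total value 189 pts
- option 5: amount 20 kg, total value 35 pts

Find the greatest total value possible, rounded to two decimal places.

458.20

Take in order of value per unit:
- option 3 (109/8 per unit): all 8 → value 109, running total 109.00
- option 2 (119/10 per unit): all 10 → value 119, running total 228.00
- option 4 (189/22 per unit): all 22 → value 189, running total 417.00
- option 1 (103/20 per unit): 8 of 20 → value 8×103/20 = 41.2000, running total 458.20
Total 458.20.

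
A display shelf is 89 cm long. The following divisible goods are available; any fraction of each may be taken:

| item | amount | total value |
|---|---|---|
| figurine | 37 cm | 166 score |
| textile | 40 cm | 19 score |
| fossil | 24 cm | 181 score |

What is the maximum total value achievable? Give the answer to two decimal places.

Take in order of value per unit:
- fossil (181/24 per unit): all 24 → value 181, running total 181.00
- figurine (166/37 per unit): all 37 → value 166, running total 347.00
- textile (19/40 per unit): 28 of 40 → value 28×19/40 = 13.3000, running total 360.30
Total 360.30.

360.30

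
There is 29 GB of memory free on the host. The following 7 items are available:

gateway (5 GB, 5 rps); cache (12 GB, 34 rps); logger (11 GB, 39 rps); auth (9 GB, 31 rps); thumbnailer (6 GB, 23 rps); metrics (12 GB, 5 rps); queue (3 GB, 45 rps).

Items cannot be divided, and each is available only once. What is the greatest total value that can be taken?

138 rps

Check high-value combinations within 29 GB:
- logger+auth+thumbnailer+queue: memory 11+9+6+3=29, value 39+31+23+45=138
- gateway+logger+auth+queue: memory 5+11+9+3=28, value 5+39+31+45=120
- cache+logger+queue: memory 12+11+3=26, value 34+39+45=118
- logger+auth+queue: memory 11+9+3=23, value 39+31+45=115
- gateway+cache+auth+queue: memory 5+12+9+3=29, value 5+34+31+45=115
Best: 138 rps.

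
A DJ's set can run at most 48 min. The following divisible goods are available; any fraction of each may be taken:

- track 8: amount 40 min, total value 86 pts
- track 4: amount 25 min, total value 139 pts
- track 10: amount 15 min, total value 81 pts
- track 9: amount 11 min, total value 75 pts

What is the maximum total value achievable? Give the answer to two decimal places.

Take in order of value per unit:
- track 9 (75/11 per unit): all 11 → value 75, running total 75.00
- track 4 (139/25 per unit): all 25 → value 139, running total 214.00
- track 10 (81/15 per unit): 12 of 15 → value 12×81/15 = 64.8000, running total 278.80
Total 278.80.

278.80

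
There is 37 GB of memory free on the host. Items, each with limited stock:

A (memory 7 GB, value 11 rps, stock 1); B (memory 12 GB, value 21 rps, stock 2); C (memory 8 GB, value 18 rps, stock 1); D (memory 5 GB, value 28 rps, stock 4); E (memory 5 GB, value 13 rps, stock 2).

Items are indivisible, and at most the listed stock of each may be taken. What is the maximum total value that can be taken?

Best selections within memory 37 and stock limits:
- 1×A + 4×D + 2×E: memory 37, value 149
- 1×B + 4×D + 1×E: memory 37, value 146
- 1×C + 4×D + 1×E: memory 33, value 143
- 1×A + 1×C + 4×D: memory 35, value 141
Best: 149 rps.

149 rps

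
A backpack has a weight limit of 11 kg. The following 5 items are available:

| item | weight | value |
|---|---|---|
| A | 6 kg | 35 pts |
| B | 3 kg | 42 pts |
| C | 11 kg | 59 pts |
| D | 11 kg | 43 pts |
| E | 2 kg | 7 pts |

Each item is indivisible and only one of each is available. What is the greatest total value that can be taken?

Check high-value combinations within 11 kg:
- A+B+E: weight 6+3+2=11, value 35+42+7=84
- A+B: weight 6+3=9, value 35+42=77
- C: weight 11, value 59
- B+E: weight 3+2=5, value 42+7=49
- D: weight 11, value 43
Best: 84 pts.

84 pts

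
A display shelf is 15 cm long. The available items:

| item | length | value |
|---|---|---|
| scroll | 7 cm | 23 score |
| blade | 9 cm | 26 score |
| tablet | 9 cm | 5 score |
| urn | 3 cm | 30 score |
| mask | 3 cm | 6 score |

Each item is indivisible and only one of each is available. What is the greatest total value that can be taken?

This is a 0/1 knapsack; check combinations near the capacity.
- blade+urn+mask: length 9+3+3=15, value 26+30+6=62
- scroll+urn+mask: length 7+3+3=13, value 23+30+6=59
- blade+urn: length 9+3=12, value 26+30=56
- scroll+urn: length 7+3=10, value 23+30=53
- tablet+urn+mask: length 9+3+3=15, value 5+30+6=41
Best: 62 score.

62 score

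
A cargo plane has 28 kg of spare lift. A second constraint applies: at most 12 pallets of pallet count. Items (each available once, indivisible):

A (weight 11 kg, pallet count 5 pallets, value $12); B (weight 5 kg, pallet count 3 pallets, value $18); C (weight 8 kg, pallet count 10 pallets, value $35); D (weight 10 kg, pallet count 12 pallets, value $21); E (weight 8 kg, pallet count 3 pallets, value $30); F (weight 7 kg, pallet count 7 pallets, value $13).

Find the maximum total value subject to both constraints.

Feasible sets respecting both limits:
- A+B+E: weight 24, pallet count 11, value 60
- B+E: weight 13, pallet count 6, value 48
- E+F: weight 15, pallet count 10, value 43
Best: $60.

$60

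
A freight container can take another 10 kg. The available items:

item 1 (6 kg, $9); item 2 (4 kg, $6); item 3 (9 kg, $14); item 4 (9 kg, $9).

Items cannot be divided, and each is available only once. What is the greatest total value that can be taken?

Check high-value combinations within 10 kg:
- item 1+item 2: weight 6+4=10, value 9+6=15
- item 3: weight 9, value 14
- item 1: weight 6, value 9
Best: $15.

$15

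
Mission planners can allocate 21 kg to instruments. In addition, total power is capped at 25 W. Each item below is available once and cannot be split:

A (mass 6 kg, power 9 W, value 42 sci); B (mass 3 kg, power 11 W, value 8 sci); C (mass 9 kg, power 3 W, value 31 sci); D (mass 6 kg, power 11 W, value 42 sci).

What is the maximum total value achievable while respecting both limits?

115 sci

Feasible sets respecting both limits:
- A+C+D: mass 21, power 23, value 115
- A+D: mass 12, power 20, value 84
- A+B+C: mass 18, power 23, value 81
Best: 115 sci.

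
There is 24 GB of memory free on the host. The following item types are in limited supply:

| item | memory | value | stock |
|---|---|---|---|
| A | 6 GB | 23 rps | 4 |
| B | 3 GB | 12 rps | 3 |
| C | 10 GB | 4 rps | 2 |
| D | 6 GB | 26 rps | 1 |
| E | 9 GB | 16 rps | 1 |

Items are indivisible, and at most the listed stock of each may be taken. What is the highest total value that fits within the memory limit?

96 rps

Top feasible selections:
- 2×A + 2×B + 1×D: memory 24, value 96
- 3×A + 1×D: memory 24, value 95
- 3×A + 2×B: memory 24, value 93
Best: 96 rps.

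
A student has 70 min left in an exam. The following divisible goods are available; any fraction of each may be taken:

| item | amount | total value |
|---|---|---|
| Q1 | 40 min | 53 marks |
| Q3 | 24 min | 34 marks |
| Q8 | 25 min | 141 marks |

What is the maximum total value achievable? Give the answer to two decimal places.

Take in order of value per unit:
- Q8 (141/25 per unit): all 25 → value 141, running total 141.00
- Q3 (34/24 per unit): all 24 → value 34, running total 175.00
- Q1 (53/40 per unit): 21 of 40 → value 21×53/40 = 27.8250, running total 202.83
Total 202.83.

202.83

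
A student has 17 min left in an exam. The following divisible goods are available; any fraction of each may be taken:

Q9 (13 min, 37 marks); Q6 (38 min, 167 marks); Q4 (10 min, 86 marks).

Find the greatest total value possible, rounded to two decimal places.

Take in order of value per unit:
- Q4 (86/10 per unit): all 10 → value 86, running total 86.00
- Q6 (167/38 per unit): 7 of 38 → value 7×167/38 = 30.7632, running total 116.76
Total 116.76.

116.76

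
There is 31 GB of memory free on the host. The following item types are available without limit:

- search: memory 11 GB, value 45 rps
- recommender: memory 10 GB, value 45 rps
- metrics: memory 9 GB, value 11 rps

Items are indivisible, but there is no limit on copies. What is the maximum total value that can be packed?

Best value-per-unit is recommender at 45/10; filling with it alone gives 3×45 = 135.
Optimal mix: 1×search + 2×recommender → memory 31, value 135.

135 rps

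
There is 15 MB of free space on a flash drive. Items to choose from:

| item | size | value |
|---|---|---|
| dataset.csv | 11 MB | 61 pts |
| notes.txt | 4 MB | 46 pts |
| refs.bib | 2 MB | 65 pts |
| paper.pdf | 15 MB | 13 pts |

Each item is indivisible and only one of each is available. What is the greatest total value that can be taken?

126 pts

Check high-value combinations within 15 MB:
- dataset.csv+refs.bib: size 11+2=13, value 61+65=126
- notes.txt+refs.bib: size 4+2=6, value 46+65=111
- dataset.csv+notes.txt: size 11+4=15, value 61+46=107
Best: 126 pts.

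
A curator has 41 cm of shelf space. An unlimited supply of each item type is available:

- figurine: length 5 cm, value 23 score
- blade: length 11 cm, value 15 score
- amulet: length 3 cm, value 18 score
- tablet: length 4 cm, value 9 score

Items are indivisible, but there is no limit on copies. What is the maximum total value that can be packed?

239 score

Best value-per-unit is amulet at 18/3; filling with it alone gives 13×18 = 234.
Optimal mix: 1×figurine + 12×amulet → length 41, value 239.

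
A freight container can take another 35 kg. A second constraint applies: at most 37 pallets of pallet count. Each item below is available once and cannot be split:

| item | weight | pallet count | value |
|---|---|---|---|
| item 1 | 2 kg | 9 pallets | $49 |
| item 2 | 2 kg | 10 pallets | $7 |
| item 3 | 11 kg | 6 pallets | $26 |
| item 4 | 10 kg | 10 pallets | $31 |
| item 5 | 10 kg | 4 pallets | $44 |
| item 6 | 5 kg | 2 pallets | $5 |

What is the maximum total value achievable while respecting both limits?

Feasible sets respecting both limits:
- item 1+item 3+item 4+item 5: weight 33, pallet count 29, value 150
- item 1+item 2+item 4+item 5+item 6: weight 29, pallet count 35, value 136
- item 1+item 2+item 4+item 5: weight 24, pallet count 33, value 131
- item 1+item 2+item 3+item 5+item 6: weight 30, pallet count 31, value 131
Best: $150.

$150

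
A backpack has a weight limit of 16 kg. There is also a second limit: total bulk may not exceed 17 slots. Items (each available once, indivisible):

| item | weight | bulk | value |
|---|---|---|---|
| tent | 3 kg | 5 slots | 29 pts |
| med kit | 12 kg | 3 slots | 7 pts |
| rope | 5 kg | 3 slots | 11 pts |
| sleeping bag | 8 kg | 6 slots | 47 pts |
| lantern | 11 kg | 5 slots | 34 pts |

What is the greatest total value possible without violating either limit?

87 pts

Feasible sets respecting both limits:
- tent+rope+sleeping bag: weight 16, bulk 14, value 87
- tent+sleeping bag: weight 11, bulk 11, value 76
- tent+lantern: weight 14, bulk 10, value 63
Best: 87 pts.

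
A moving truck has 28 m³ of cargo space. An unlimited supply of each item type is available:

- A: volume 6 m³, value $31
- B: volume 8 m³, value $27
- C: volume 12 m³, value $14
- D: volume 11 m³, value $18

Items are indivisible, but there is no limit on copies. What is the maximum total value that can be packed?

Best value-per-unit is A at 31/6, and filling with it alone uses volume 4×6=24. No mix of the others beats 4×31 = 124.

$124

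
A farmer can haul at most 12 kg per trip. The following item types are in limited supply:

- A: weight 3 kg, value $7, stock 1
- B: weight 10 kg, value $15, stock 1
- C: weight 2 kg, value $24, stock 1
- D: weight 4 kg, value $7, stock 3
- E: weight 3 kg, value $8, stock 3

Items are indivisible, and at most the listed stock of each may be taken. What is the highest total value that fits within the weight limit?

$48

Top feasible selections:
- 1×C + 3×E: weight 11, value 48
- 1×A + 1×C + 2×E: weight 11, value 47
Best: $48.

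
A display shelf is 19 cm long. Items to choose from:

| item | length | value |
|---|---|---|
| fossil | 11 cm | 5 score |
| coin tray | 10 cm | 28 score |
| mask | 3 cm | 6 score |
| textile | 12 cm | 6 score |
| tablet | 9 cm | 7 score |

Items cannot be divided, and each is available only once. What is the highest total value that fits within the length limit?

Check high-value combinations within 19 cm:
- coin tray+tablet: length 10+9=19, value 28+7=35
- coin tray+mask: length 10+3=13, value 28+6=34
- coin tray: length 10, value 28
- mask+tablet: length 3+9=12, value 6+7=13
- mask+textile: length 3+12=15, value 6+6=12
Best: 35 score.

35 score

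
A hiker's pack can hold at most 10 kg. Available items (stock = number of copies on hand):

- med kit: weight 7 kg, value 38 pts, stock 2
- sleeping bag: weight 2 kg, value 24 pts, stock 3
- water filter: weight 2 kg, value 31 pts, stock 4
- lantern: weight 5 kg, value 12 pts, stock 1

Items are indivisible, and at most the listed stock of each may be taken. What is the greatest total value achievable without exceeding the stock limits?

148 pts

Best selections within weight 10 and stock limits:
- 1×sleeping bag + 4×water filter: weight 10, value 148
- 2×sleeping bag + 3×water filter: weight 10, value 141
- 3×sleeping bag + 2×water filter: weight 10, value 134
- 4×water filter: weight 8, value 124
Best: 148 pts.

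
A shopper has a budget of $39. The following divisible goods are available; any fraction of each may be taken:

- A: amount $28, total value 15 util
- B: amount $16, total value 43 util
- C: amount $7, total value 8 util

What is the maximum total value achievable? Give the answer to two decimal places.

Take in order of value per unit:
- B (43/16 per unit): all 16 → value 43, running total 43.00
- C (8/7 per unit): all 7 → value 8, running total 51.00
- A (15/28 per unit): 16 of 28 → value 16×15/28 = 8.5714, running total 59.57
Total 59.57.

59.57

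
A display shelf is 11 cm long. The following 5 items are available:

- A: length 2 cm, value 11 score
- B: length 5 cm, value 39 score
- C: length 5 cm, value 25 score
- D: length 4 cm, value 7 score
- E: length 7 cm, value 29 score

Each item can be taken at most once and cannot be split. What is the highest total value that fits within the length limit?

Check high-value combinations within 11 cm:
- B+C: length 5+5=10, value 39+25=64
- A+B+D: length 2+5+4=11, value 11+39+7=57
- A+B: length 2+5=7, value 11+39=50
- B+D: length 5+4=9, value 39+7=46
Best: 64 score.

64 score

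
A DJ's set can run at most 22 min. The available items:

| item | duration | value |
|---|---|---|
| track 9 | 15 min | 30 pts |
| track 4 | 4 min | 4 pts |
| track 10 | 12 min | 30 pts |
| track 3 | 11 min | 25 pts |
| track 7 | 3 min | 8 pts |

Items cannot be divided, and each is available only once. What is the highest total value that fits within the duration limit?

42 pts

This is a 0/1 knapsack; check combinations near the capacity.
- track 4+track 10+track 7: duration 4+12+3=19, value 4+30+8=42
- track 9+track 4+track 7: duration 15+4+3=22, value 30+4+8=42
- track 10+track 7: duration 12+3=15, value 30+8=38
- track 9+track 7: duration 15+3=18, value 30+8=38
Best: 42 pts.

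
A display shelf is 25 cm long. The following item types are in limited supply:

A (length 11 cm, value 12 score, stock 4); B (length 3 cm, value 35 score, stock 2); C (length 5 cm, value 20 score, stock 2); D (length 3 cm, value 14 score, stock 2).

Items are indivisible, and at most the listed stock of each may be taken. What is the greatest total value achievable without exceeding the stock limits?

Best selections within length 25 and stock limits:
- 2×B + 2×C + 2×D: length 22, value 138
- 2×B + 2×C + 1×D: length 19, value 124
Best: 138 score.

138 score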